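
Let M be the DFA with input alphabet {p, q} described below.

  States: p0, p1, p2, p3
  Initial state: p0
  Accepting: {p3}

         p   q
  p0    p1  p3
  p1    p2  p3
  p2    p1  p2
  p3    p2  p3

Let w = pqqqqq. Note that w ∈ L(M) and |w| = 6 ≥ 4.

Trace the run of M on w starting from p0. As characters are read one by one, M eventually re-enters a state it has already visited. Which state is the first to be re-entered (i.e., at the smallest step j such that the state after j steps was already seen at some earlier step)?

State sequence: p0 -p-> p1 -q-> p3 -q-> p3 -q-> p3 -q-> p3 -q-> p3
First repeat at step 3: p3 was already visited.

The earliest repeat is at step j = 3: M is in p3, which it already visited at step i = 2.
With |Q| = 4, pigeonhole forces a state repeat no later than step 4; the substring read between the first and second visits to that state can be pumped.

p3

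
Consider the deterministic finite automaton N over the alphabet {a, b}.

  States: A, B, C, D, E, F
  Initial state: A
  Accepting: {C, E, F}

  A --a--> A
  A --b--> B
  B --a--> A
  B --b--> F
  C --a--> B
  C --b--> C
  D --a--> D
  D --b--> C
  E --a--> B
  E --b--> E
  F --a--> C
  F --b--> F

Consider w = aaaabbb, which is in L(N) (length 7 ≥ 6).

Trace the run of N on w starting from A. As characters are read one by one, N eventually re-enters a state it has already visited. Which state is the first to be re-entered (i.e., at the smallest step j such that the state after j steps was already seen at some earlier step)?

State sequence: A -a-> A -a-> A -a-> A -a-> A -b-> B -b-> F -b-> F
First repeat at step 1: A was already visited.

The earliest repeat is at step j = 1: N is in A, which it already visited at step i = 0.

A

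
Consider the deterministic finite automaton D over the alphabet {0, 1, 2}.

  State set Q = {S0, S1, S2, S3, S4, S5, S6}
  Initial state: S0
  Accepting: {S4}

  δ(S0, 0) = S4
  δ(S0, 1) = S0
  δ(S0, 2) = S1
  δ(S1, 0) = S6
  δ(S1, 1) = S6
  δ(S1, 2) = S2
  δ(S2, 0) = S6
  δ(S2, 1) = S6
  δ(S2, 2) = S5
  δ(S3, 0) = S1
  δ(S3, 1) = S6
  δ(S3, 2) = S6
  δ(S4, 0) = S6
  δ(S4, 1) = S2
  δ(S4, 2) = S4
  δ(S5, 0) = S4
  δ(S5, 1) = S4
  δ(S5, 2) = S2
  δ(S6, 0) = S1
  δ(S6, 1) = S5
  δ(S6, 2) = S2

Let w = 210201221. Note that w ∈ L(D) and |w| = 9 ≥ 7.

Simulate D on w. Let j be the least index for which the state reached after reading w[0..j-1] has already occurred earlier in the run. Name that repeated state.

State sequence: S0 -2-> S1 -1-> S6 -0-> S1 -2-> S2 -0-> S6 -1-> S5 -2-> S2 -2-> S5 -1-> S4
First repeat at step 3: S1 was already visited.

The earliest repeat is at step j = 3: D is in S1, which it already visited at step i = 1.
Since D has 7 states, any run of length ≥ 7 visits 7+1 states, so by pigeonhole some state repeats within the first 7 steps — that repeat gives the pumpable loop.

S1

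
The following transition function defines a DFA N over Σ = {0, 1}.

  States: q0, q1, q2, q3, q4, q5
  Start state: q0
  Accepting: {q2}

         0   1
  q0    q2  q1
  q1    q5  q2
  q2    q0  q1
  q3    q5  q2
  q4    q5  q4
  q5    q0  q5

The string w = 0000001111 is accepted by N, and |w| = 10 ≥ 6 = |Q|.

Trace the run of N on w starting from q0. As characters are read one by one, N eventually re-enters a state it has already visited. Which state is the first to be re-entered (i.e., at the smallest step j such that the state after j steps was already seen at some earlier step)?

State sequence: q0 -0-> q2 -0-> q0 -0-> q2 -0-> q0 -0-> q2 -0-> q0 -1-> q1 -1-> q2 -1-> q1 -1-> q2
First repeat at step 2: q0 was already visited.

The earliest repeat is at step j = 2: N is in q0, which it already visited at step i = 0.
With |Q| = 6, pigeonhole forces a state repeat no later than step 6; the substring read between the first and second visits to that state can be pumped.

q0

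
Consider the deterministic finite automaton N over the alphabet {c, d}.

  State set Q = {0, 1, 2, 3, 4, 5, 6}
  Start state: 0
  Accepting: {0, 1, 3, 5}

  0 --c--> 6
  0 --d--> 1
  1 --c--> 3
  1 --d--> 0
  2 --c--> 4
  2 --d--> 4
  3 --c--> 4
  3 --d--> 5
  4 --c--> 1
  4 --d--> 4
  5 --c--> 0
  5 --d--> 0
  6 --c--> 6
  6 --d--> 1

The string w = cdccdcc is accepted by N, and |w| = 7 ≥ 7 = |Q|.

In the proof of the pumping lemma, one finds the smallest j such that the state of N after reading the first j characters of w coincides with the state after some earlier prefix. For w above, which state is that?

4

Run of N on w = c d c c d c c:
  step 0: 0  (start)
  step 1: 6  (read c: 0→6)
  step 2: 1  (read d: 6→1)
  step 3: 3  (read c: 1→3)
  step 4: 4  (read c: 3→4)
  step 5: 4  (read d: 4→4)   ← first repeat (4 seen earlier)
  step 6: 1  (read c: 4→1)
  step 7: 3  (read c: 1→3)

The earliest repeat is at step j = 5: N is in 4, which it already visited at step i = 4.
Pumping length from the standard proof: p = 7 (the number of states). The repeated state found above gives |xy| = j ≤ 7 and |y| = j − i ≥ 1.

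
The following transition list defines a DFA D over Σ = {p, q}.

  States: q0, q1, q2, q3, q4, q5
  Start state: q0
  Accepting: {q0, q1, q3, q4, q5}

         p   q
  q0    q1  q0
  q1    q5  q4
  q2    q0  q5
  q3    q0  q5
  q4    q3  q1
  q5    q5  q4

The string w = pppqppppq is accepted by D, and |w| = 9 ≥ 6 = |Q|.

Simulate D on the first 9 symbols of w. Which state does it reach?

Run of D on the first 9 characters of w = p p p q p p p p q:
  step 0: q0  (start)
  step 1: q1  (read p: q0→q1)
  step 2: q5  (read p: q1→q5)
  step 3: q5  (read p: q5→q5)
  step 4: q4  (read q: q5→q4)
  step 5: q3  (read p: q4→q3)
  step 6: q0  (read p: q3→q0)
  step 7: q1  (read p: q0→q1)
  step 8: q5  (read p: q1→q5)
  step 9: q4  (read q: q5→q4)

After reading 9 characters, D is in state q4.

q4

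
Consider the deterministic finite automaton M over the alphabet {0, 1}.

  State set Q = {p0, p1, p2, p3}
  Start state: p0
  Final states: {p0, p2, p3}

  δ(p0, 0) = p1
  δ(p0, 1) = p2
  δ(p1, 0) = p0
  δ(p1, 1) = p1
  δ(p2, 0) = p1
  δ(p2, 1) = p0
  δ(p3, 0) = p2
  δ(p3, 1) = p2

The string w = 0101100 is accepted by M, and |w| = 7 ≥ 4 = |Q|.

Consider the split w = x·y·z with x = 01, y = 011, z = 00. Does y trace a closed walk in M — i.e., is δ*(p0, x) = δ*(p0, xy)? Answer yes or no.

no

Run of M on the first 5 characters of w = 0 1 0 1 1:
  step 0: p0  (start)
  step 1: p1  (read 0: p0→p1)
  step 2: p1  (read 1: p1→p1)
  step 3: p0  (read 0: p1→p0)
  step 4: p2  (read 1: p0→p2)
  step 5: p0  (read 1: p2→p0)

After x (step 2): p1. After xy (step 5): p0.
They differ (p1 ≠ p0), so y is not a cycle from the state after x; this split is not the one the pumping-lemma construction produces, and pumping y need not keep the string in L(M).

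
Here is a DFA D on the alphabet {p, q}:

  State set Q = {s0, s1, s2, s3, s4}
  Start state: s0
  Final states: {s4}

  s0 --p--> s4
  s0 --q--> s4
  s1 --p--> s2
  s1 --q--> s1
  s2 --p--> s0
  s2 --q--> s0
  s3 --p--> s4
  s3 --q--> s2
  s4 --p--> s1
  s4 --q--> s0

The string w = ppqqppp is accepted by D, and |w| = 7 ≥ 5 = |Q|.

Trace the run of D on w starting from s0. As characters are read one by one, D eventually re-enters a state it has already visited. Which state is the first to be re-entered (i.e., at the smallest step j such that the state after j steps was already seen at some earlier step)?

s1

Run of D on w = p p q q p p p:
  step 0: s0  (start)
  step 1: s4  (read p: s0→s4)
  step 2: s1  (read p: s4→s1)
  step 3: s1  (read q: s1→s1)   ← first repeat (s1 seen earlier)
  step 4: s1  (read q: s1→s1)
  step 5: s2  (read p: s1→s2)
  step 6: s0  (read p: s2→s0)
  step 7: s4  (read p: s0→s4)

The earliest repeat is at step j = 3: D is in s1, which it already visited at step i = 2.
With |Q| = 5, pigeonhole forces a state repeat no later than step 5; the substring read between the first and second visits to that state can be pumped.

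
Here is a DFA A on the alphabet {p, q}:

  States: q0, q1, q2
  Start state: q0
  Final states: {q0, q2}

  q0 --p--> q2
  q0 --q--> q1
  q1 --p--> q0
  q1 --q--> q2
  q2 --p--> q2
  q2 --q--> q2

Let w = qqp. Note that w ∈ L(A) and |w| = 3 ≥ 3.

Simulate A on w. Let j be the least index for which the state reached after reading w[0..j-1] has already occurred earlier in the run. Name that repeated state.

q2

State sequence: q0 -q-> q1 -q-> q2 -p-> q2
First repeat at step 3: q2 was already visited.

The earliest repeat is at step j = 3: A is in q2, which it already visited at step i = 2.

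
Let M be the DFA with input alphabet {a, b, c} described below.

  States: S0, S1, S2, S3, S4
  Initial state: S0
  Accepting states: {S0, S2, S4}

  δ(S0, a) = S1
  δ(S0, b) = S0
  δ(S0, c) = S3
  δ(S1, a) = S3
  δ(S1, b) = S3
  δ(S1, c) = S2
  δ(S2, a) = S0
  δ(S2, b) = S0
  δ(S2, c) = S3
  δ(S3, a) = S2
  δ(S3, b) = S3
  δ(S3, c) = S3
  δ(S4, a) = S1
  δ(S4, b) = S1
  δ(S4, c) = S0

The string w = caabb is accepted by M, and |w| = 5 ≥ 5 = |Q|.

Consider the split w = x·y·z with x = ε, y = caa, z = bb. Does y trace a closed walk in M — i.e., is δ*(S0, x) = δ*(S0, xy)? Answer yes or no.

Run of M on the first 3 characters of w = c a a:
  step 0: S0  (start)
  step 1: S3  (read c: S0→S3)
  step 2: S2  (read a: S3→S2)
  step 3: S0  (read a: S2→S0)

After x (step 0): S0. After xy (step 3): S0.
They match, so y = caa drives M around a cycle from S0 back to itself; pumping y any number of times keeps M in S0 before reading z, and xyⁱz ∈ L(M) for every i ≥ 0.

yes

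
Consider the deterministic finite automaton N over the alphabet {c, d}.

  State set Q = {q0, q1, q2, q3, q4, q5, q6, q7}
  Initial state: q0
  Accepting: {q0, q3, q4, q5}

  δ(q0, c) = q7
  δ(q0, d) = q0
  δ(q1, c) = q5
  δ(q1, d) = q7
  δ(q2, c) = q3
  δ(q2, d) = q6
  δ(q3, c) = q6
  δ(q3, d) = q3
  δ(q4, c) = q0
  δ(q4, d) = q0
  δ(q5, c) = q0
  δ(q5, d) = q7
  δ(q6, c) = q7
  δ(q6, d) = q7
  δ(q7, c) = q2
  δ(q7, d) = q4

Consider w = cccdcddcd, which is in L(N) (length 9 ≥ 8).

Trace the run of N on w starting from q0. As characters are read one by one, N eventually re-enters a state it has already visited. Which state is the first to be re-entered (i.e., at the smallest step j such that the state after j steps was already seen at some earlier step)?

q3

Run of N on w = c c c d c d d c d:
  step 0: q0  (start)
  step 1: q7  (read c: q0→q7)
  step 2: q2  (read c: q7→q2)
  step 3: q3  (read c: q2→q3)
  step 4: q3  (read d: q3→q3)   ← first repeat (q3 seen earlier)
  step 5: q6  (read c: q3→q6)
  step 6: q7  (read d: q6→q7)
  step 7: q4  (read d: q7→q4)
  step 8: q0  (read c: q4→q0)
  step 9: q0  (read d: q0→q0)

The earliest repeat is at step j = 4: N is in q3, which it already visited at step i = 3.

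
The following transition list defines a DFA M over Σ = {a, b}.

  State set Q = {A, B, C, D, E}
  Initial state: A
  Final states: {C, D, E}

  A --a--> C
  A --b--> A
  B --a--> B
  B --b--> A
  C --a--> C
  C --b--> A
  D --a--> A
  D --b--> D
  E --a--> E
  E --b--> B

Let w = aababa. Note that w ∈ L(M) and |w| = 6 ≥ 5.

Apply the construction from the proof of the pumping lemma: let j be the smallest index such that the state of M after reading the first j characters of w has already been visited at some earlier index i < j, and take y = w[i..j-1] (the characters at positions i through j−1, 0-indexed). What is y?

State sequence: A -a-> C -a-> C -b-> A -a-> C -b-> A -a-> C
First repeat at step 2: C was already visited.

So i = 1, j = 2, giving x = w[0:1] = a, y = w[1:2] = a, z = w[2:6] = baba.
Check: |xy| = 2 ≤ 5 and |y| = 1 ≥ 1. Reading y takes M from C back to C, so every xyⁱz is accepted.
Pumping length from the standard proof: p = 5 (the number of states). The repeated state found above gives |xy| = j ≤ 5 and |y| = j − i ≥ 1.

a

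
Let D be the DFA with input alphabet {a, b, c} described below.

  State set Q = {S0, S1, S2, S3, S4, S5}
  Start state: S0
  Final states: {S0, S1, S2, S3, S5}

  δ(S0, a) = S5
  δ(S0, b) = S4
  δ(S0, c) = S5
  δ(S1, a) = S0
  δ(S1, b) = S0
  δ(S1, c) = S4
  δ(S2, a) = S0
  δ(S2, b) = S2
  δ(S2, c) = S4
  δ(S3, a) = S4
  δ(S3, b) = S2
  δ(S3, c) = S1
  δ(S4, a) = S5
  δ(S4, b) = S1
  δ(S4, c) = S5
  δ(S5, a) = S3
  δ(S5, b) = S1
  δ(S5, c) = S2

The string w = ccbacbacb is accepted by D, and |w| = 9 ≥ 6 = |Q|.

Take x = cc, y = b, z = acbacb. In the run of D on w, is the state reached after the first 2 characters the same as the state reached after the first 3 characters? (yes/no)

yes

Run of D on the first 3 characters of w = c c b:
  step 0: S0  (start)
  step 1: S5  (read c: S0→S5)
  step 2: S2  (read c: S5→S2)
  step 3: S2  (read b: S2→S2)

After x (step 2): S2. After xy (step 3): S2.
They match, so y = b drives D around a cycle from S2 back to itself; pumping y any number of times keeps D in S2 before reading z, and xyⁱz ∈ L(D) for every i ≥ 0.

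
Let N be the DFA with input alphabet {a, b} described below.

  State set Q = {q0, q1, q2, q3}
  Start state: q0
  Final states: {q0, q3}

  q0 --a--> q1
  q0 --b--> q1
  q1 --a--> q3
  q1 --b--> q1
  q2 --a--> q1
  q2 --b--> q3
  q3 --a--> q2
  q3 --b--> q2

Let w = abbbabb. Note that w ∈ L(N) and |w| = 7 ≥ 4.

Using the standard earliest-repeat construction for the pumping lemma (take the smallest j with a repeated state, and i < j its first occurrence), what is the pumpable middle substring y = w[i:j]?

State sequence: q0 -a-> q1 -b-> q1 -b-> q1 -b-> q1 -a-> q3 -b-> q2 -b-> q3
First repeat at step 2: q1 was already visited.

So i = 1, j = 2, giving x = w[0:1] = a, y = w[1:2] = b, z = w[2:7] = bbabb.
Check: |xy| = 2 ≤ 4 and |y| = 1 ≥ 1. Reading y takes N from q1 back to q1, so every xyⁱz is accepted.

b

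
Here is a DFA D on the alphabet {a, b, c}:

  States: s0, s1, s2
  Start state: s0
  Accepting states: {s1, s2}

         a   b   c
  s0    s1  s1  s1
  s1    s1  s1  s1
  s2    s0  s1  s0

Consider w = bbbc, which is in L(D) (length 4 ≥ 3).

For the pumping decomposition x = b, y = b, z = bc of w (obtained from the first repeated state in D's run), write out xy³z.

bbbbbc

xy^3z = b·b·b·b·bc = bbbbbc.
Reading y = b takes D from s1 back to s1, so after x·y·y·y the machine is still in s1, and z then leads to the accepting state s1. Hence bbbbbc ∈ L(D).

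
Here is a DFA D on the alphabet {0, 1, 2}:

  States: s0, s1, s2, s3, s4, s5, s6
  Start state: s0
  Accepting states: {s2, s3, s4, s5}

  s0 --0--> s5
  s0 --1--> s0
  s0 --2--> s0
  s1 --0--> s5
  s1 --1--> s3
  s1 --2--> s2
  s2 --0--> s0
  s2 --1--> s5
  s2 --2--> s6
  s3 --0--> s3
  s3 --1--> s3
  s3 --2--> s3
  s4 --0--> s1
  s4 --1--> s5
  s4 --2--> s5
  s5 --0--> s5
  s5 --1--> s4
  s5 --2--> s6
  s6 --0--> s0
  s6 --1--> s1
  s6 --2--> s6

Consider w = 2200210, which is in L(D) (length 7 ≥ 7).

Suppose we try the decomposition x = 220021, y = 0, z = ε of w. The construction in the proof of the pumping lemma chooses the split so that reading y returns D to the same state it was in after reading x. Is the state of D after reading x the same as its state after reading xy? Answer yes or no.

no

State sequence: s0 -2-> s0 -2-> s0 -0-> s5 -0-> s5 -2-> s6 -1-> s1 -0-> s5

After x (step 6): s1. After xy (step 7): s5.
They differ (s1 ≠ s5), so y is not a cycle from the state after x; this split is not the one the pumping-lemma construction produces, and pumping y need not keep the string in L(D).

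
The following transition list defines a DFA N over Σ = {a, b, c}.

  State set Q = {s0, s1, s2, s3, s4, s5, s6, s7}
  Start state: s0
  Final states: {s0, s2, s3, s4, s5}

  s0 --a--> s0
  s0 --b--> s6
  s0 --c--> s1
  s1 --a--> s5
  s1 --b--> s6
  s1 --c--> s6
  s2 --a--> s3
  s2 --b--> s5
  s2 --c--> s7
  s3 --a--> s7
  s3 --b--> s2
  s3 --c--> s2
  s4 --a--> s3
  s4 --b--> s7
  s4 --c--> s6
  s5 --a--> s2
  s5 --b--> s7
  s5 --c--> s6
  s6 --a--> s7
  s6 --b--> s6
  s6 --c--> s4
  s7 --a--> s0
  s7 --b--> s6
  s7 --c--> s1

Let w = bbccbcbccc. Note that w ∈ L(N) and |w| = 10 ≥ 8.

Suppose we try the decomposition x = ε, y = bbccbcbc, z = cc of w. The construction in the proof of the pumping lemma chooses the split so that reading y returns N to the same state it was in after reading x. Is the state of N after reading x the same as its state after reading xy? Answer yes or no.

State sequence: s0 -b-> s6 -b-> s6 -c-> s4 -c-> s6 -b-> s6 -c-> s4 -b-> s7 -c-> s1

After x (step 0): s0. After xy (step 8): s1.
They differ (s0 ≠ s1), so y is not a cycle from the state after x; this split is not the one the pumping-lemma construction produces, and pumping y need not keep the string in L(N).

no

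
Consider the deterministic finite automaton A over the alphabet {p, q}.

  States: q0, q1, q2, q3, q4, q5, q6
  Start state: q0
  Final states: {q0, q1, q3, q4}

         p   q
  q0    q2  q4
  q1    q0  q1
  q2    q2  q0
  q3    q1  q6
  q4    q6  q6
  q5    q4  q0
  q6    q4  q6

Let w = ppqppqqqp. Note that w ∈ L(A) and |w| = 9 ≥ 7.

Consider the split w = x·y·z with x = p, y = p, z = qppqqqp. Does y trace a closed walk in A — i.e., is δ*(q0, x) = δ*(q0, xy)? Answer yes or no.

yes

Run of A on the first 2 characters of w = p p:
  step 0: q0  (start)
  step 1: q2  (read p: q0→q2)
  step 2: q2  (read p: q2→q2)

After x (step 1): q2. After xy (step 2): q2.
They match, so y = p drives A around a cycle from q2 back to itself; pumping y any number of times keeps A in q2 before reading z, and xyⁱz ∈ L(A) for every i ≥ 0.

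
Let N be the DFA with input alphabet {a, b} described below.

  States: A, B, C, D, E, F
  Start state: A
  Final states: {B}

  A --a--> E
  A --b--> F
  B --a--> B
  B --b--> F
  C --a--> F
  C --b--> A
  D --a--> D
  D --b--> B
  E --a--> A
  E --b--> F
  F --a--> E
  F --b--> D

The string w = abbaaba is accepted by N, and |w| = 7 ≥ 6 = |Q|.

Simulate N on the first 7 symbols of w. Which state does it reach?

Run of N on the first 7 characters of w = a b b a a b a:
  step 0: A  (start)
  step 1: E  (read a: A→E)
  step 2: F  (read b: E→F)
  step 3: D  (read b: F→D)
  step 4: D  (read a: D→D)
  step 5: D  (read a: D→D)
  step 6: B  (read b: D→B)
  step 7: B  (read a: B→B)

After reading 7 characters, N is in state B.

B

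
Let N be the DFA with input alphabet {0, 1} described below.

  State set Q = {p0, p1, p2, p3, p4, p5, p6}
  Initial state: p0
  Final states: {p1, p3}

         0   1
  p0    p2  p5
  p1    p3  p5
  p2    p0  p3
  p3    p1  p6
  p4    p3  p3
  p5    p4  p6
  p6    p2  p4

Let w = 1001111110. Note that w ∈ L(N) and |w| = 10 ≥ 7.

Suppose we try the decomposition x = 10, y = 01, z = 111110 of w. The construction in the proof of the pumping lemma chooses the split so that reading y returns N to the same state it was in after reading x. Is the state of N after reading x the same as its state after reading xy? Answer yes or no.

no

State sequence: p0 -1-> p5 -0-> p4 -0-> p3 -1-> p6

After x (step 2): p4. After xy (step 4): p6.
They differ (p4 ≠ p6), so y is not a cycle from the state after x; this split is not the one the pumping-lemma construction produces, and pumping y need not keep the string in L(N).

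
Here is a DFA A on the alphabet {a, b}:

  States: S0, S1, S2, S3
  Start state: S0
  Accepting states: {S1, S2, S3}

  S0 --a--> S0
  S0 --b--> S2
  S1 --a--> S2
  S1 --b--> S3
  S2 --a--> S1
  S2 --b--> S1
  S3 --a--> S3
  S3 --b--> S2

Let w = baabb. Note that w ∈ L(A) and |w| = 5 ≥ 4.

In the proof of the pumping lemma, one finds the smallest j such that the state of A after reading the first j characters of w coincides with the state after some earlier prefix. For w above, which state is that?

S2

State sequence: S0 -b-> S2 -a-> S1 -a-> S2 -b-> S1 -b-> S3
First repeat at step 3: S2 was already visited.

The earliest repeat is at step j = 3: A is in S2, which it already visited at step i = 1.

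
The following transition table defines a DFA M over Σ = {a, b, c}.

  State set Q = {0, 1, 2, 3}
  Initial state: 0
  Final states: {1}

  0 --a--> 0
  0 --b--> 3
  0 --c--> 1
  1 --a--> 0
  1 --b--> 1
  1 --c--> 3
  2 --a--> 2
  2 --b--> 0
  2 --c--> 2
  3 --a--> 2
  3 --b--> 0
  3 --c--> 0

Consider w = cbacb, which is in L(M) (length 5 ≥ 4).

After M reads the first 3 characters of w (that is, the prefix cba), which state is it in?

0

Run of M on the first 3 characters of w = c b a:
  step 0: 0  (start)
  step 1: 1  (read c: 0→1)
  step 2: 1  (read b: 1→1)
  step 3: 0  (read a: 1→0)

After reading 3 characters, M is in state 0.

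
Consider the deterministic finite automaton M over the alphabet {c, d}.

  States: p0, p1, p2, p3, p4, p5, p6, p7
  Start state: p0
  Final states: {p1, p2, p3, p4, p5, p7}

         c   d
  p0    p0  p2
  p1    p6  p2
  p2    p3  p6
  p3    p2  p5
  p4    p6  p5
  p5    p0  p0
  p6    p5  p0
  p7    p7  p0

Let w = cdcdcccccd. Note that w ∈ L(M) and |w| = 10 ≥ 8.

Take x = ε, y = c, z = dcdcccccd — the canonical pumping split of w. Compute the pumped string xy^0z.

xy⁰z = xz = ε·dcdcccccd = dcdcccccd.
Reading y = c takes M from p0 back to p0, so after x the machine is still in p0, and z then leads to the accepting state p2. Hence dcdcccccd ∈ L(M).

dcdcccccd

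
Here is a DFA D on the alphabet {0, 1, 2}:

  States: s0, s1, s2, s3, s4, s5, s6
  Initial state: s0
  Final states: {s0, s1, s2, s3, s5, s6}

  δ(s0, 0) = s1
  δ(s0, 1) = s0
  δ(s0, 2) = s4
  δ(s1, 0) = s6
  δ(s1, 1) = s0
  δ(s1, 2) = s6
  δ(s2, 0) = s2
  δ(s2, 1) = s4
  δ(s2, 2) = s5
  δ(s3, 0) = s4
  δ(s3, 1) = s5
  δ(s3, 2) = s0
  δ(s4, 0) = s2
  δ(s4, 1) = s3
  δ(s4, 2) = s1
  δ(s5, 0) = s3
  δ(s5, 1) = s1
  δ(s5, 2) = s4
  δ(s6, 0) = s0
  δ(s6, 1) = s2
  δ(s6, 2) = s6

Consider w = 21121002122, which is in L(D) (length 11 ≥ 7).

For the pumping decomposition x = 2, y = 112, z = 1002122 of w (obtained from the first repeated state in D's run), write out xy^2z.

21121121002122

xy^2z = 2·112·112·1002122 = 21121121002122.
Reading y = 112 takes D from s4 back to s4, so after x·y·y the machine is still in s4, and z then leads to the accepting state s6. Hence 21121121002122 ∈ L(D).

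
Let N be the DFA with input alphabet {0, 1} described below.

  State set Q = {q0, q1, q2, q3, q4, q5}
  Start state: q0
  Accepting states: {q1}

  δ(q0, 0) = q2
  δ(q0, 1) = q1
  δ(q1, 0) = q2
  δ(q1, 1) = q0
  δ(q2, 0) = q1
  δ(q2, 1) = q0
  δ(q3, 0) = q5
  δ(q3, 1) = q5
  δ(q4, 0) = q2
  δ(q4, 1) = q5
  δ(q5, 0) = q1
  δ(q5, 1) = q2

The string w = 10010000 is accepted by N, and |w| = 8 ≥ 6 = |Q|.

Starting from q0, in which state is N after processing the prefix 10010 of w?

Run of N on the first 5 characters of w = 1 0 0 1 0:
  step 0: q0  (start)
  step 1: q1  (read 1: q0→q1)
  step 2: q2  (read 0: q1→q2)
  step 3: q1  (read 0: q2→q1)
  step 4: q0  (read 1: q1→q0)
  step 5: q2  (read 0: q0→q2)

After reading 5 characters, N is in state q2.
(This kind of state-tracing is the core of the pumping-lemma construction: with 6 states, pigeonhole forces a repeat within the first 6 steps.)

q2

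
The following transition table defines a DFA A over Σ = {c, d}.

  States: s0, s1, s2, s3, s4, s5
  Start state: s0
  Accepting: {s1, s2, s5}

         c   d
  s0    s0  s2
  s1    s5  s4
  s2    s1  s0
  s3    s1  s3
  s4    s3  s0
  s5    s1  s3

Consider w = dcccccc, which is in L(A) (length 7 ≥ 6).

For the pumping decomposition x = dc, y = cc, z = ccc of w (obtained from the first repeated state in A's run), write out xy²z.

dcccccccc

xy^2z = dc·cc·cc·ccc = dcccccccc.
Reading y = cc takes A from s1 back to s1, so after x·y·y the machine is still in s1, and z then leads to the accepting state s5. Hence dcccccccc ∈ L(A).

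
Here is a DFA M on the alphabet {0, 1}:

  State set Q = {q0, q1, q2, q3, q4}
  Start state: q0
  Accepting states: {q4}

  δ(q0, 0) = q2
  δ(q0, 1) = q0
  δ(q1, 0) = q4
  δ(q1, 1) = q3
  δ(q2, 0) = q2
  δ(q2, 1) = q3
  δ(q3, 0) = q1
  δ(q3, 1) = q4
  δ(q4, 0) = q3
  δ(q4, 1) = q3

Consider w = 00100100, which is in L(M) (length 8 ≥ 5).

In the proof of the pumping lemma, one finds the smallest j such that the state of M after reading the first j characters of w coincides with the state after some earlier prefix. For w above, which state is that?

State sequence: q0 -0-> q2 -0-> q2 -1-> q3 -0-> q1 -0-> q4 -1-> q3 -0-> q1 -0-> q4
First repeat at step 2: q2 was already visited.

The earliest repeat is at step j = 2: M is in q2, which it already visited at step i = 1.
With |Q| = 5, pigeonhole forces a state repeat no later than step 5; the substring read between the first and second visits to that state can be pumped.

q2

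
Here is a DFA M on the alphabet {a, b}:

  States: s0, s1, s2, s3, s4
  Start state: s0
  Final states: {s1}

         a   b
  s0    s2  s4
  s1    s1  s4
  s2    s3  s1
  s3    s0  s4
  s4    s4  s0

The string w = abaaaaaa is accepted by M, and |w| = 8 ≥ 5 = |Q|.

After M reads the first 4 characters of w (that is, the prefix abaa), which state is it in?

s1

State sequence: s0 -a-> s2 -b-> s1 -a-> s1 -a-> s1

After reading 4 characters, M is in state s1.
(This kind of state-tracing is the core of the pumping-lemma construction: with 5 states, pigeonhole forces a repeat within the first 5 steps.)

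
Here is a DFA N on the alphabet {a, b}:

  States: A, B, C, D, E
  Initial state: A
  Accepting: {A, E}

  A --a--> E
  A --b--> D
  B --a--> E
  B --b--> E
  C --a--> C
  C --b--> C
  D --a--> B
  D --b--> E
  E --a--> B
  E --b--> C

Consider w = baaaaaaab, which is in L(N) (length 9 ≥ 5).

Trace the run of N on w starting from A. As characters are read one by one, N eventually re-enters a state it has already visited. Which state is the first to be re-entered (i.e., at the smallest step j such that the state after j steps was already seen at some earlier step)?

State sequence: A -b-> D -a-> B -a-> E -a-> B -a-> E -a-> B -a-> E -a-> B -b-> E
First repeat at step 4: B was already visited.

The earliest repeat is at step j = 4: N is in B, which it already visited at step i = 2.

B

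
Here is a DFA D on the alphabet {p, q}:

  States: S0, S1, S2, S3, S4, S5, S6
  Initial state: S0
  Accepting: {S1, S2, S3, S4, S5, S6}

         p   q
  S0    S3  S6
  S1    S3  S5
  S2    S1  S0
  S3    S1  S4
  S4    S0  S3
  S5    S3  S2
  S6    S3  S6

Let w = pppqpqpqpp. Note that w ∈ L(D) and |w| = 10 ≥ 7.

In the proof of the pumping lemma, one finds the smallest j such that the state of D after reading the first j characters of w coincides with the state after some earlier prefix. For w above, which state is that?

S3

Run of D on w = p p p q p q p q p p:
  step 0: S0  (start)
  step 1: S3  (read p: S0→S3)
  step 2: S1  (read p: S3→S1)
  step 3: S3  (read p: S1→S3)   ← first repeat (S3 seen earlier)
  step 4: S4  (read q: S3→S4)
  step 5: S0  (read p: S4→S0)
  step 6: S6  (read q: S0→S6)
  step 7: S3  (read p: S6→S3)
  step 8: S4  (read q: S3→S4)
  step 9: S0  (read p: S4→S0)
  step 10: S3  (read p: S0→S3)

The earliest repeat is at step j = 3: D is in S3, which it already visited at step i = 1.
With |Q| = 7, pigeonhole forces a state repeat no later than step 7; the substring read between the first and second visits to that state can be pumped.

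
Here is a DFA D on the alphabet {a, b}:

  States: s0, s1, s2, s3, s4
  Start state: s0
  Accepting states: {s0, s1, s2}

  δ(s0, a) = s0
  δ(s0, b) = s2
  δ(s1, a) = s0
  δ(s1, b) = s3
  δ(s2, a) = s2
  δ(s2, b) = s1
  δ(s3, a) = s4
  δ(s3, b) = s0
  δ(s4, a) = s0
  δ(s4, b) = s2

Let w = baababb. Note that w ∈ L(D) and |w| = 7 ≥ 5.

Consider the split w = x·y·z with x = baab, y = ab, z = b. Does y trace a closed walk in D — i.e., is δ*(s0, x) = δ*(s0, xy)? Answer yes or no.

no

Run of D on the first 6 characters of w = b a a b a b:
  step 0: s0  (start)
  step 1: s2  (read b: s0→s2)
  step 2: s2  (read a: s2→s2)
  step 3: s2  (read a: s2→s2)
  step 4: s1  (read b: s2→s1)
  step 5: s0  (read a: s1→s0)
  step 6: s2  (read b: s0→s2)

After x (step 4): s1. After xy (step 6): s2.
They differ (s1 ≠ s2), so y is not a cycle from the state after x; this split is not the one the pumping-lemma construction produces, and pumping y need not keep the string in L(D).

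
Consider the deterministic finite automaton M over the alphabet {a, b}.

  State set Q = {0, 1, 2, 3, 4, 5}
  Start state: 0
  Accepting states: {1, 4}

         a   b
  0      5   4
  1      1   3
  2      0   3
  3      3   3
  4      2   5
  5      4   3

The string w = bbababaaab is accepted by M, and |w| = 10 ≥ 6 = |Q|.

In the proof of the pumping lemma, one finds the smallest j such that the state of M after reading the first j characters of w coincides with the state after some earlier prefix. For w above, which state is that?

4

Run of M on w = b b a b a b a a a b:
  step 0: 0  (start)
  step 1: 4  (read b: 0→4)
  step 2: 5  (read b: 4→5)
  step 3: 4  (read a: 5→4)   ← first repeat (4 seen earlier)
  step 4: 5  (read b: 4→5)
  step 5: 4  (read a: 5→4)
  step 6: 5  (read b: 4→5)
  step 7: 4  (read a: 5→4)
  step 8: 2  (read a: 4→2)
  step 9: 0  (read a: 2→0)
  step 10: 4  (read b: 0→4)

The earliest repeat is at step j = 3: M is in 4, which it already visited at step i = 1.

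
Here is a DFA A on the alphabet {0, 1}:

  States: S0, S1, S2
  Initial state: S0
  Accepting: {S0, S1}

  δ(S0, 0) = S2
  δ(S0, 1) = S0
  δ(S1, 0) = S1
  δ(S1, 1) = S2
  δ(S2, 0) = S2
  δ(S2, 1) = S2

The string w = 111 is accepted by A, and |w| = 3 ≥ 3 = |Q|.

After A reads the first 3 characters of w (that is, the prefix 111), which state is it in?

S0

Run of A on the first 3 characters of w = 1 1 1:
  step 0: S0  (start)
  step 1: S0  (read 1: S0→S0)
  step 2: S0  (read 1: S0→S0)
  step 3: S0  (read 1: S0→S0)

After reading 3 characters, A is in state S0.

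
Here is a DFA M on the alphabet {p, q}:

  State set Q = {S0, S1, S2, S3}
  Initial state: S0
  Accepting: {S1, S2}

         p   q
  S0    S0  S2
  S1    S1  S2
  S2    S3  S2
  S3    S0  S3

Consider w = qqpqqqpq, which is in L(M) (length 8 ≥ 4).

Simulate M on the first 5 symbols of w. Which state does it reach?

S3

Run of M on the first 5 characters of w = q q p q q:
  step 0: S0  (start)
  step 1: S2  (read q: S0→S2)
  step 2: S2  (read q: S2→S2)
  step 3: S3  (read p: S2→S3)
  step 4: S3  (read q: S3→S3)
  step 5: S3  (read q: S3→S3)

After reading 5 characters, M is in state S3.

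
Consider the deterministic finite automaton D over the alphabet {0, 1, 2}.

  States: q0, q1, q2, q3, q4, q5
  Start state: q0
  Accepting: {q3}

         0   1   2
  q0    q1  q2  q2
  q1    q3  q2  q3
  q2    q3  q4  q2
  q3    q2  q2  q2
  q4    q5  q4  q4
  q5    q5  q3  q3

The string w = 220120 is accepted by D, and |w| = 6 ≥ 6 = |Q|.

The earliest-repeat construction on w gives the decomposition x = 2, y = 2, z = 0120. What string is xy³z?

xy^3z = 2·2·2·2·0120 = 22220120.
Reading y = 2 takes D from q2 back to q2, so after x·y·y·y the machine is still in q2, and z then leads to the accepting state q3. Hence 22220120 ∈ L(D).

22220120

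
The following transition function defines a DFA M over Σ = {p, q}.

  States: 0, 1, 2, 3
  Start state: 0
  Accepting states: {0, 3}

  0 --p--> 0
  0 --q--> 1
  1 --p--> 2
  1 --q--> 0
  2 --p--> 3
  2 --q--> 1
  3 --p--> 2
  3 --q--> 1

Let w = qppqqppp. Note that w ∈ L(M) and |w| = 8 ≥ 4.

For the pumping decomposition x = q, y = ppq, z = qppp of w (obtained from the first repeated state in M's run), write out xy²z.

qppqppqqppp

xy^2z = q·ppq·ppq·qppp = qppqppqqppp.
Reading y = ppq takes M from 1 back to 1, so after x·y·y the machine is still in 1, and z then leads to the accepting state 0. Hence qppqppqqppp ∈ L(M).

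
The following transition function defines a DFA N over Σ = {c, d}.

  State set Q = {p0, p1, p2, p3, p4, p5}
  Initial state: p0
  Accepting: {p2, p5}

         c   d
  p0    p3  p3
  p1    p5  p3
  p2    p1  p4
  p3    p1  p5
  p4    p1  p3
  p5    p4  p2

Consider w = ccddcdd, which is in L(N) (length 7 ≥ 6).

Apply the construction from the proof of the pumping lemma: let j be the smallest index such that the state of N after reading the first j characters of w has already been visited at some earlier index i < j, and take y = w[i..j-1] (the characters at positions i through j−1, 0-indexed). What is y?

Run of N on w = c c d d c d d:
  step 0: p0  (start)
  step 1: p3  (read c: p0→p3)
  step 2: p1  (read c: p3→p1)
  step 3: p3  (read d: p1→p3)   ← first repeat (p3 seen earlier)
  step 4: p5  (read d: p3→p5)
  step 5: p4  (read c: p5→p4)
  step 6: p3  (read d: p4→p3)
  step 7: p5  (read d: p3→p5)

So i = 1, j = 3, giving x = w[0:1] = c, y = w[1:3] = cd, z = w[3:7] = dcdd.
Check: |xy| = 3 ≤ 6 and |y| = 2 ≥ 1. Reading y takes N from p3 back to p3, so every xyⁱz is accepted.
With |Q| = 6, pigeonhole forces a state repeat no later than step 6; the substring read between the first and second visits to that state can be pumped.

cd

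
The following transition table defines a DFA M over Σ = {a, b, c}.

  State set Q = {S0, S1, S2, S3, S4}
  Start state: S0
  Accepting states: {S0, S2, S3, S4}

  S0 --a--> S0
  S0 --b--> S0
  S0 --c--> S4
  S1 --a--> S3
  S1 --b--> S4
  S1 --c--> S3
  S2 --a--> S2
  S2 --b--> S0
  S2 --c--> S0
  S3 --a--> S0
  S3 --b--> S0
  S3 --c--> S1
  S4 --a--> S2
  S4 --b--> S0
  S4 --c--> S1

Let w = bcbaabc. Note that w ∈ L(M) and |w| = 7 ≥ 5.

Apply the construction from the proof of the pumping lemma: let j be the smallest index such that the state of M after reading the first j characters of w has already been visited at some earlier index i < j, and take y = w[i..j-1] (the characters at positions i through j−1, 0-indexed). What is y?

b

Run of M on w = b c b a a b c:
  step 0: S0  (start)
  step 1: S0  (read b: S0→S0)   ← first repeat (S0 seen earlier)
  step 2: S4  (read c: S0→S4)
  step 3: S0  (read b: S4→S0)
  step 4: S0  (read a: S0→S0)
  step 5: S0  (read a: S0→S0)
  step 6: S0  (read b: S0→S0)
  step 7: S4  (read c: S0→S4)

So i = 0, j = 1, giving x = w[0:0] = ε, y = w[0:1] = b, z = w[1:7] = cbaabc.
Check: |xy| = 1 ≤ 5 and |y| = 1 ≥ 1. Reading y takes M from S0 back to S0, so every xyⁱz is accepted.
With |Q| = 5, pigeonhole forces a state repeat no later than step 5; the substring read between the first and second visits to that state can be pumped.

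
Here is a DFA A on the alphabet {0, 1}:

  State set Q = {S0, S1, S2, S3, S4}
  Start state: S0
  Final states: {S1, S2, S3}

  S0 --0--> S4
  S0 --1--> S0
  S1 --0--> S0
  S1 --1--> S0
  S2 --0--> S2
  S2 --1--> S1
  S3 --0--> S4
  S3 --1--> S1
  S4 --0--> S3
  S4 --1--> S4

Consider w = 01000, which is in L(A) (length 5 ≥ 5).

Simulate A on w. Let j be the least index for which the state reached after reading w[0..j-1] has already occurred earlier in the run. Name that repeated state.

S4

Run of A on w = 0 1 0 0 0:
  step 0: S0  (start)
  step 1: S4  (read 0: S0→S4)
  step 2: S4  (read 1: S4→S4)   ← first repeat (S4 seen earlier)
  step 3: S3  (read 0: S4→S3)
  step 4: S4  (read 0: S3→S4)
  step 5: S3  (read 0: S4→S3)

The earliest repeat is at step j = 2: A is in S4, which it already visited at step i = 1.
The DFA has 5 states, so the proof of the pumping lemma guarantees a repeated state among the first 5+1 visited; the segment between the two visits is the pumpable y.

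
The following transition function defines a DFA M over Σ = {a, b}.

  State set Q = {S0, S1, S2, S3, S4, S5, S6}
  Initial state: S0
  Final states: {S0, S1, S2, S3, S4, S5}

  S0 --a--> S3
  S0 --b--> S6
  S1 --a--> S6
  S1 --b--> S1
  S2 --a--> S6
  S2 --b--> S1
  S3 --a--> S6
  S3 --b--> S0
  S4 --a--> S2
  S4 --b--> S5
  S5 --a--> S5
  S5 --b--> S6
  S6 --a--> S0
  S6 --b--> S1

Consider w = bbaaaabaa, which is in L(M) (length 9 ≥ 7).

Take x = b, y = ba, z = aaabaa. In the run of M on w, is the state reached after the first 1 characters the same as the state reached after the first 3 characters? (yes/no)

yes

State sequence: S0 -b-> S6 -b-> S1 -a-> S6

After x (step 1): S6. After xy (step 3): S6.
They match, so y = ba drives M around a cycle from S6 back to itself; pumping y any number of times keeps M in S6 before reading z, and xyⁱz ∈ L(M) for every i ≥ 0.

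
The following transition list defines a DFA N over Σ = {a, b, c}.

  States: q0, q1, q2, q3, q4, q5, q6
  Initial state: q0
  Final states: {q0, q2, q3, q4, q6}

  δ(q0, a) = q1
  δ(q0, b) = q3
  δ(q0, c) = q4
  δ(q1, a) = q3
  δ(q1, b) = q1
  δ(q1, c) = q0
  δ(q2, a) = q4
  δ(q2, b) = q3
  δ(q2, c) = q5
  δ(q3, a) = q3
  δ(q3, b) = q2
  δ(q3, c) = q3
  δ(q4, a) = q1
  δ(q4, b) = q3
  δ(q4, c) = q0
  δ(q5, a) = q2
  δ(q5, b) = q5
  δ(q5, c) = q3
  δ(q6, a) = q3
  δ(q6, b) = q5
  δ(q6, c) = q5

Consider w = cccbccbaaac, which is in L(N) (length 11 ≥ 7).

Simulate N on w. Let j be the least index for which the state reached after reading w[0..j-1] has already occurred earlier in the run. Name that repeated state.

Run of N on w = c c c b c c b a a a c:
  step 0: q0  (start)
  step 1: q4  (read c: q0→q4)
  step 2: q0  (read c: q4→q0)   ← first repeat (q0 seen earlier)
  step 3: q4  (read c: q0→q4)
  step 4: q3  (read b: q4→q3)
  step 5: q3  (read c: q3→q3)
  step 6: q3  (read c: q3→q3)
  step 7: q2  (read b: q3→q2)
  step 8: q4  (read a: q2→q4)
  step 9: q1  (read a: q4→q1)
  step 10: q3  (read a: q1→q3)
  step 11: q3  (read c: q3→q3)

The earliest repeat is at step j = 2: N is in q0, which it already visited at step i = 0.
Pumping length from the standard proof: p = 7 (the number of states). The repeated state found above gives |xy| = j ≤ 7 and |y| = j − i ≥ 1.

q0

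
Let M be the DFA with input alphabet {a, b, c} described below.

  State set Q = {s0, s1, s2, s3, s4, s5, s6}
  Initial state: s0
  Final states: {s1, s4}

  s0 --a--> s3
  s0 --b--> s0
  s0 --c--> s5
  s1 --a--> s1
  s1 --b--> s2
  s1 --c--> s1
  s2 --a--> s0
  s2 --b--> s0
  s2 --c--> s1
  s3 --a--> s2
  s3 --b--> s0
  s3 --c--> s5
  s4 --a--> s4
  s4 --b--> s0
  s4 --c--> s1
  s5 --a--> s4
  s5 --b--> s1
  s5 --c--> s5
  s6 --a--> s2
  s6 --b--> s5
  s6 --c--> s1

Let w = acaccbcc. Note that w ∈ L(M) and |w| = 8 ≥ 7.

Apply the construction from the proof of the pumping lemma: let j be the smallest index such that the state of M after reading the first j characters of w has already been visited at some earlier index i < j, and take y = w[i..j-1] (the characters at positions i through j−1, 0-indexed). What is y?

Run of M on w = a c a c c b c c:
  step 0: s0  (start)
  step 1: s3  (read a: s0→s3)
  step 2: s5  (read c: s3→s5)
  step 3: s4  (read a: s5→s4)
  step 4: s1  (read c: s4→s1)
  step 5: s1  (read c: s1→s1)   ← first repeat (s1 seen earlier)
  step 6: s2  (read b: s1→s2)
  step 7: s1  (read c: s2→s1)
  step 8: s1  (read c: s1→s1)

So i = 4, j = 5, giving x = w[0:4] = acac, y = w[4:5] = c, z = w[5:8] = bcc.
Check: |xy| = 5 ≤ 7 and |y| = 1 ≥ 1. Reading y takes M from s1 back to s1, so every xyⁱz is accepted.

c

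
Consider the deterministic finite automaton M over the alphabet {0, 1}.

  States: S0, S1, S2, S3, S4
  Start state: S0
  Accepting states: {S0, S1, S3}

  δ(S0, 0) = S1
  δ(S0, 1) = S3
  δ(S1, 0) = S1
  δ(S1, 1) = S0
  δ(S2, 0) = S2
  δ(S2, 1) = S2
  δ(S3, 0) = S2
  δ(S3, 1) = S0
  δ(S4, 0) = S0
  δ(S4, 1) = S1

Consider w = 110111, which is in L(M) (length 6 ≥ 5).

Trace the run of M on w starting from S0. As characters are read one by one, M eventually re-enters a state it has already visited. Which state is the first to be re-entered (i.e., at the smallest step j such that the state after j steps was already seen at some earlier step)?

S0

Run of M on w = 1 1 0 1 1 1:
  step 0: S0  (start)
  step 1: S3  (read 1: S0→S3)
  step 2: S0  (read 1: S3→S0)   ← first repeat (S0 seen earlier)
  step 3: S1  (read 0: S0→S1)
  step 4: S0  (read 1: S1→S0)
  step 5: S3  (read 1: S0→S3)
  step 6: S0  (read 1: S3→S0)

The earliest repeat is at step j = 2: M is in S0, which it already visited at step i = 0.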